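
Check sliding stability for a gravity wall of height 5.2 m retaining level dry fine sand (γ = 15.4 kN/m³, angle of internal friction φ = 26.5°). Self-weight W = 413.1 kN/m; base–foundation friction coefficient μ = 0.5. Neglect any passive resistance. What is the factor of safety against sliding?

K_a = tan²(45° − 26.5°/2) = 0.3829.
P_a = ½K_aγH² = 0.5×0.3829×15.4×5.2² = 79.73 kN/m, acting at H/3 = 1.733 m above the base.
FS_sliding = μW / P_a = 0.5×413.1 / 79.73 = 2.591.

2.59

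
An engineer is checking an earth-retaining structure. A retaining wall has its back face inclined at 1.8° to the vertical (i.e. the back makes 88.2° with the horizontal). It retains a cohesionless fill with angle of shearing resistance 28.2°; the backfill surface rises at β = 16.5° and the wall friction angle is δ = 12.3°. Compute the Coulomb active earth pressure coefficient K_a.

0.438

K_a = sin²(α+φ) / [sin²α · sin(α−δ) · (1 + √{sin(φ+δ)sin(φ−β) / (sin(α−δ)sin(α+β))})²].
With α = 88.2°, φ = 28.2°, δ = 12.3°, β = 16.5°: K_a = 0.4382.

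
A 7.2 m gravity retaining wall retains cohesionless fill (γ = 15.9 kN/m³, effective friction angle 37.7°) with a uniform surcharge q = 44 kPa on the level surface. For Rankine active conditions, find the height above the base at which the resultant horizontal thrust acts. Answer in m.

K_a = 0.2411.
Triangular part P₁ = ½K_aγH² = 99.35 at H/3 = 2.400 m; rectangular part P₂ = K_a q H = 76.37 at H/2 = 3.600 m.
ȳ = (P₁·2.400 + P₂·3.600)/(P₁+P₂) = 2.922 m.

2.92 m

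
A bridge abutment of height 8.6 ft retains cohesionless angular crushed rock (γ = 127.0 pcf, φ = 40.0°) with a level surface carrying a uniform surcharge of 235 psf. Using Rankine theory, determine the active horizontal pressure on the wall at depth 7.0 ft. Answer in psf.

K_a = (1 − sin φ)/(1 + sin φ) = 0.2174.
σ_v = γz + q = 127.0 × 7.0 + 235 = 1124 psf.
σ_h = K_a σ_v = 0.2174 × 1124 = 244.4 psf.

244 psf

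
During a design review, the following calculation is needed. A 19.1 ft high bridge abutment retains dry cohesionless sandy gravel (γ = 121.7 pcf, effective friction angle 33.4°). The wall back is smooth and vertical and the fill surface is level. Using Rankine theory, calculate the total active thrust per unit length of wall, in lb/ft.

K_a = tan²(45° − φ/2) = 0.2899.
P_a = ½ K_a γ H² = 0.5 × 0.2899 × 121.7 × 19.1² = 6436 lb/ft.

6440 lb/ft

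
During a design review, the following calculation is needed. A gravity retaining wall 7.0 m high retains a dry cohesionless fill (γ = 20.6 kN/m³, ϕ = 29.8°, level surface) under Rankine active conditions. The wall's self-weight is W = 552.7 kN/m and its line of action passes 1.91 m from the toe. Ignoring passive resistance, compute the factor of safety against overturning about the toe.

K_a = tan²(45° − 29.8°/2) = 0.3360.
P_a = ½K_aγH² = 0.5×0.3360×20.6×7.0² = 169.6 kN/m, acting at H/3 = 2.333 m above the base.
Overturning moment M_o = P_a × H/3 = 169.6 × 2.333 = 395.7.
Resisting moment M_r = W × 1.91 = 552.7 × 1.91 = 1056.
FS_overturning = M_r/M_o = 1056/395.7 = 2.668.

2.67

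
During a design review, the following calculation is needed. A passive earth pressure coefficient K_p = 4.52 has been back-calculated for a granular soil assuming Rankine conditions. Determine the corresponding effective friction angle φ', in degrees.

39.6°

K_p = (1+sin φ)/(1−sin φ) ⇒ sin φ = (K_p − 1)/(K_p + 1) = 0.6377.
φ = arcsin(0.6377) = 39.62°.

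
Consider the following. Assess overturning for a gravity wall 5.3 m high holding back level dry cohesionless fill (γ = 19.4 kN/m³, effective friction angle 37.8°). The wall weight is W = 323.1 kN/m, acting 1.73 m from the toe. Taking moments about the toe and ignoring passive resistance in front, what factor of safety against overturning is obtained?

K_a = tan²(45° − 37.8°/2) = 0.2400.
P_a = ½K_aγH² = 0.5×0.2400×19.4×5.3² = 65.39 kN/m, acting at H/3 = 1.767 m above the base.
Overturning moment M_o = P_a × H/3 = 65.39 × 1.767 = 115.5.
Resisting moment M_r = W × 1.73 = 323.1 × 1.73 = 559.0.
FS_overturning = M_r/M_o = 559.0/115.5 = 4.838.

4.84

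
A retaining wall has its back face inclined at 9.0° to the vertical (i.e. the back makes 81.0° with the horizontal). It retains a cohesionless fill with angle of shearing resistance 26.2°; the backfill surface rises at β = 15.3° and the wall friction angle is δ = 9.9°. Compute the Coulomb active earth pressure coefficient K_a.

0.547

K_a = sin²(α+φ) / [sin²α · sin(α−δ) · (1 + √{sin(φ+δ)sin(φ−β) / (sin(α−δ)sin(α+β))})²].
With α = 81.0°, φ = 26.2°, δ = 9.9°, β = 15.3°: K_a = 0.5472.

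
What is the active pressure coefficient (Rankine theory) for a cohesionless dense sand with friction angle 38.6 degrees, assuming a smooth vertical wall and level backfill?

0.232

K_a = tan²(45° − φ/2) = tan²(25.70°) = 0.2316.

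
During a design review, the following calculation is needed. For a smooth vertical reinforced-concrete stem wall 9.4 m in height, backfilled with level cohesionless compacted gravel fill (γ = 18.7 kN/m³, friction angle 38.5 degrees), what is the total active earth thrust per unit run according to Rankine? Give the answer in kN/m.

192 kN/m

K_a = tan²(45° − φ/2) = 0.2327.
P_a = ½ K_a γ H² = 0.5 × 0.2327 × 18.7 × 9.4² = 192.2 kN/m.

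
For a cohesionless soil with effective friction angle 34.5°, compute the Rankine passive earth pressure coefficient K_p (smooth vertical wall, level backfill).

K_p = (1 + sin φ)/(1 − sin φ) = tan²(45° + 34.5°/2) = 3.613.

3.61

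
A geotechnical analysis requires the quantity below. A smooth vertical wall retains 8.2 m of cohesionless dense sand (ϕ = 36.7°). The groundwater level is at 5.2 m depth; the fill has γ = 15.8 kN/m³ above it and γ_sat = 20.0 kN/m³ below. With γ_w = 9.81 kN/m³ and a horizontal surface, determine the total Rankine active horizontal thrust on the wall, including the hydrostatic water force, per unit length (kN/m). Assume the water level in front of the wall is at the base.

K_a = tan²(45° − φ/2) = 0.2519.
γ' = 20.0 − 9.81 = 10.19 kN/m³. Depth below WT = 3.0 m.
σ'_h at WT = K_a γ d_w = 20.69 kPa; at base = 20.69 + K_a γ' × 3.0 = 28.39 kPa.
P₁ (0–5.2 m) = ½×20.69×5.2 = 53.80. P₂ (5.2–8.2 m) = ½(20.69+28.39)×3.0 = 73.63.
P_w = ½ γ_w h₂² = 0.5×9.81×3.0² = 44.14. Total = 53.80+73.63+44.14 = 171.6 kN/m.

172 kN/m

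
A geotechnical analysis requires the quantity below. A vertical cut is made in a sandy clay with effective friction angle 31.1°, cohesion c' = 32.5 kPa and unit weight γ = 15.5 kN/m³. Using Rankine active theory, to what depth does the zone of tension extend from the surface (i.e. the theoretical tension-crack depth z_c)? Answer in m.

K_a = tan²(45° − 31.1°/2) = 0.3188; √K_a = 0.5646.
The active pressure is zero where K_a γ z = 2c√K_a, so z_c = 2c/(γ√K_a) = 2×32.5/(15.5×0.5646) = 7.427 m.

7.43 m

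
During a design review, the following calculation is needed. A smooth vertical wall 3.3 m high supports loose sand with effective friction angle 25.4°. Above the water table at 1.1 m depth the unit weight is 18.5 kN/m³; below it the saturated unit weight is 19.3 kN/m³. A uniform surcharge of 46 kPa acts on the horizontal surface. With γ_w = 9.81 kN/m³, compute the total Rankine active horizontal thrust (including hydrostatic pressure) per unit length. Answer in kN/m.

116 kN/m

K_a = tan²(45° − φ/2) = 0.3996.
γ' = 19.3 − 9.81 = 9.490 kN/m³. h₂ = H − d_w = 2.2 m.
σ'_h: at surface K_a·q = 18.38; at WT K_a(q+γd_w) = 26.52; at base K_a(q+γd_w+γ'h₂) = 34.86 kPa.
P₁ = ½(18.38+26.52)×1.1 = 24.69; P₂ = ½(26.52+34.86)×2.2 = 67.51; P_w = ½γ_w h₂² = 23.74.
Total = 24.69+67.51+23.74 = 115.9 kN/m.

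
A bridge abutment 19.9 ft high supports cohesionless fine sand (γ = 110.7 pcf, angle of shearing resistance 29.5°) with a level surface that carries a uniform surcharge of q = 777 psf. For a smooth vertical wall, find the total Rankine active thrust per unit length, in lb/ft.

K_a = tan²(45° − φ/2) = 0.3401.
Soil triangle: ½ K_a γ H² = 0.5×0.3401×110.7×19.9² = 7455 lb/ft.
Surcharge rectangle: K_a q H = 0.3401×777×19.9 = 5259 lb/ft.
Total = 7455 + 5259 = 12710 lb/ft.

12700 lb/ft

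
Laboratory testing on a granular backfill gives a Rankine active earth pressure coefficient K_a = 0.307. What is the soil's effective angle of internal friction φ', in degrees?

32.0°

K_a = tan²(45° − φ/2) ⇒ 45° − φ/2 = arctan(√0.307) = 28.99°.
φ = 2(45° − 28.99°) = 32.02°.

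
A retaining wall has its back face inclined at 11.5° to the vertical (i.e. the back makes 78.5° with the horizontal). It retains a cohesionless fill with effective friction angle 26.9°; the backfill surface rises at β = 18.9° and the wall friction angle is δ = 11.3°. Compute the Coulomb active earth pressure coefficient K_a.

0.615

K_a = sin²(α+φ) / [sin²α · sin(α−δ) · (1 + √{sin(φ+δ)sin(φ−β) / (sin(α−δ)sin(α+β))})²].
With α = 78.5°, φ = 26.9°, δ = 11.3°, β = 18.9°: K_a = 0.6148.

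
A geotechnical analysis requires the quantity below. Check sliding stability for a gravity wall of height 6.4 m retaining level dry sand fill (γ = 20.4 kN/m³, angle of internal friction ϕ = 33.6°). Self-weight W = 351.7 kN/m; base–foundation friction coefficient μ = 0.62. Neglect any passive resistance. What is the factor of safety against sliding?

1.82

K_a = tan²(45° − 33.6°/2) = 0.2875.
P_a = ½K_aγH² = 0.5×0.2875×20.4×6.4² = 120.1 kN/m, acting at H/3 = 2.133 m above the base.
FS_sliding = μW / P_a = 0.62×351.7 / 120.1 = 1.815.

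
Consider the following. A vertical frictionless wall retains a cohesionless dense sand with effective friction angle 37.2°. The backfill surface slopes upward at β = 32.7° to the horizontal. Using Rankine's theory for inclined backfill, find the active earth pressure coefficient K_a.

0.431

K_a = cos β · (cos β − √(cos²β − cos²φ)) / (cos β + √(cos²β − cos²φ)).
cos β = 0.8415, cos φ = 0.7965, √(cos²β − cos²φ) = 0.2714.
K_a = 0.8415 × (0.8415 − 0.2714)/(0.8415 + 0.2714) = 0.4310.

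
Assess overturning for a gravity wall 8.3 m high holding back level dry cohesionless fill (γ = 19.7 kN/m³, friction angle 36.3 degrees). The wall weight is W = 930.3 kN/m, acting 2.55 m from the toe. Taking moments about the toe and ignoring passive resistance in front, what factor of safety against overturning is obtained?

K_a = tan²(45° − 36.3°/2) = 0.2563.
P_a = ½K_aγH² = 0.5×0.2563×19.7×8.3² = 173.9 kN/m, acting at H/3 = 2.767 m above the base.
Overturning moment M_o = P_a × H/3 = 173.9 × 2.767 = 481.1.
Resisting moment M_r = W × 2.55 = 930.3 × 2.55 = 2372.
FS_overturning = M_r/M_o = 2372/481.1 = 4.931.

4.93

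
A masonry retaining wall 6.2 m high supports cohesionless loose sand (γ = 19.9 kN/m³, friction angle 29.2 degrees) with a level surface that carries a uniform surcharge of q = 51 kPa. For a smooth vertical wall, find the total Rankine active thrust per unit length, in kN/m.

K_a = tan²(45° − φ/2) = 0.3442.
Soil triangle: ½ K_a γ H² = 0.5×0.3442×19.9×6.2² = 131.7 kN/m.
Surcharge rectangle: K_a q H = 0.3442×51×6.2 = 108.8 kN/m.
Total = 131.7 + 108.8 = 240.5 kN/m.

240 kN/m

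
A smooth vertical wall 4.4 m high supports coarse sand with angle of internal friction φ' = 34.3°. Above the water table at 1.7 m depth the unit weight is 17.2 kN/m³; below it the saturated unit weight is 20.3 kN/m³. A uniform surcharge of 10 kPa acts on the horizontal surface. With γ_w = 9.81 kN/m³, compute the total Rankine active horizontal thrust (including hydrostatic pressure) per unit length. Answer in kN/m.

87.7 kN/m

K_a = tan²(45° − φ/2) = 0.2792.
γ' = 20.3 − 9.81 = 10.49 kN/m³. h₂ = H − d_w = 2.7 m.
σ'_h: at surface K_a·q = 2.792; at WT K_a(q+γd_w) = 10.95; at base K_a(q+γd_w+γ'h₂) = 18.86 kPa.
P₁ = ½(2.792+10.95)×1.7 = 11.68; P₂ = ½(10.95+18.86)×2.7 = 40.25; P_w = ½γ_w h₂² = 35.76.
Total = 11.68+40.25+35.76 = 87.69 kN/m.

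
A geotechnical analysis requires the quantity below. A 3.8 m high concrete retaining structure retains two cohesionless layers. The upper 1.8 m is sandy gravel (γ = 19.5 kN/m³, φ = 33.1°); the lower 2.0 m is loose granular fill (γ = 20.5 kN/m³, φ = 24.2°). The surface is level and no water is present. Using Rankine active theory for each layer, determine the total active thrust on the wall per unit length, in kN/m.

55.8 kN/m

K_a1 = tan²(45°−33.1°/2) = 0.2936; K_a2 = tan²(45°−24.2°/2) = 0.4185.
Layer 1: σ at base = K_a1 γ₁ h₁ = 10.30 kPa; P₁ = ½×10.30×1.8 = 9.274.
Layer 2: σ_v at top = γ₁h₁ = 35.10; σ_h top = K_a2×35.10 = 14.69; σ_h base = K_a2×(35.10+20.5×2.0) = 31.85.
P₂ = ½(14.69+31.85)×2.0 = 46.54. Total P_a = 9.274+46.54 = 55.81 kN/m.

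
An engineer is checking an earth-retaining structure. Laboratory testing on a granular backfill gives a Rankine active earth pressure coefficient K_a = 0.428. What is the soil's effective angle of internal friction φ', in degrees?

23.6°

K_a = tan²(45° − φ/2) ⇒ 45° − φ/2 = arctan(√0.428) = 33.19°.
φ = 2(45° − 33.19°) = 23.61°.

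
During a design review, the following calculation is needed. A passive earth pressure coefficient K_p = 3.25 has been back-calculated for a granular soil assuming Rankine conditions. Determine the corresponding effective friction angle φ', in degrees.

K_p = (1+sin φ)/(1−sin φ) ⇒ sin φ = (K_p − 1)/(K_p + 1) = 0.5294.
φ = arcsin(0.5294) = 31.97°.

32.0°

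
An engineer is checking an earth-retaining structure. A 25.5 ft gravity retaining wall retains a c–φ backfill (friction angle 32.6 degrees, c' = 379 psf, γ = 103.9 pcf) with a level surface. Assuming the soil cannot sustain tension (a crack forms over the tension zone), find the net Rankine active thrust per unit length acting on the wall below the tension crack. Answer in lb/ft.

K_a = 0.2997; √K_a = 0.5475.
Tension-crack depth z_c = 2c/(γ√K_a) = 2×379/(103.9×0.5475) = 13.33 ft.
σ_a at base = K_a γ H − 2c√K_a = 0.2997×103.9×25.5 − 2×379×0.5475 = 379.1 psf.
P_a = ½ × 379.1 × (H − z_c) = 0.5×379.1×12.17 = 2308 lb/ft.

2310 lb/ft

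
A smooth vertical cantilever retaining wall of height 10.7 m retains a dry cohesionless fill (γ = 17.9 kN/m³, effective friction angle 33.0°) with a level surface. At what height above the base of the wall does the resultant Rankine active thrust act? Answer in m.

3.57 m

K_a = 0.2948.
The pressure distribution is triangular, so the resultant acts at H/3 above the base = 10.7/3 = 3.567 m.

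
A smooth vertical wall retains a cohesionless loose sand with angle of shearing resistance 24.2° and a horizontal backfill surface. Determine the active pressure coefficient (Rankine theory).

K_a = tan²(45° − φ/2) = tan²(32.90°) = 0.4185.

0.419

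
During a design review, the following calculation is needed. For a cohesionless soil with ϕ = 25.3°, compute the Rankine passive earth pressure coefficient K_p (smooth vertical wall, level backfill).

2.49

K_p = (1 + sin φ)/(1 − sin φ) = tan²(45° + 25.3°/2) = 2.493.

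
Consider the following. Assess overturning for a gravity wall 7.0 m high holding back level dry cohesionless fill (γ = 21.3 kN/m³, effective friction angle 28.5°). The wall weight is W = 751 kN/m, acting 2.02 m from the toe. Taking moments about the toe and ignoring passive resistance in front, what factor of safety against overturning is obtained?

3.52

K_a = tan²(45° − 28.5°/2) = 0.3540.
P_a = ½K_aγH² = 0.5×0.3540×21.3×7.0² = 184.7 kN/m, acting at H/3 = 2.333 m above the base.
Overturning moment M_o = P_a × H/3 = 184.7 × 2.333 = 431.0.
Resisting moment M_r = W × 2.02 = 751 × 2.02 = 1517.
FS_overturning = M_r/M_o = 1517/431.0 = 3.520.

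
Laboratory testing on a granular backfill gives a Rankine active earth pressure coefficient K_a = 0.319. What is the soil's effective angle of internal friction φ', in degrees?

K_a = tan²(45° − φ/2) ⇒ 45° − φ/2 = arctan(√0.319) = 29.46°.
φ = 2(45° − 29.46°) = 31.08°.

31.1°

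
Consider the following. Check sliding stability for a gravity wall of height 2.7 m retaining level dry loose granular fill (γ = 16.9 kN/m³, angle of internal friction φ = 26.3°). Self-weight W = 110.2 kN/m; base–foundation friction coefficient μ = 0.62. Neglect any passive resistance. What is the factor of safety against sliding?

2.87

K_a = tan²(45° − 26.3°/2) = 0.3859.
P_a = ½K_aγH² = 0.5×0.3859×16.9×2.7² = 23.77 kN/m, acting at H/3 = 0.9000 m above the base.
FS_sliding = μW / P_a = 0.62×110.2 / 23.77 = 2.874.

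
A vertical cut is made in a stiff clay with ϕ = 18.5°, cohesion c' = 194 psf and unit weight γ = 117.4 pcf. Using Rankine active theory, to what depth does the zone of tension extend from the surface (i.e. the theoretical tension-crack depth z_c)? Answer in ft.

K_a = tan²(45° − 18.5°/2) = 0.5183; √K_a = 0.7199.
The active pressure is zero where K_a γ z = 2c√K_a, so z_c = 2c/(γ√K_a) = 2×194/(117.4×0.7199) = 4.591 ft.

4.59 ft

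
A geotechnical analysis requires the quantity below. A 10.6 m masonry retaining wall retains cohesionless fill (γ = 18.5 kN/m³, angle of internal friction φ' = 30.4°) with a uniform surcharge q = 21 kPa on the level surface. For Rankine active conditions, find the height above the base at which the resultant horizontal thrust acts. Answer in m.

K_a = 0.3280.
Triangular part P₁ = ½K_aγH² = 340.9 at H/3 = 3.533 m; rectangular part P₂ = K_a q H = 73.01 at H/2 = 5.300 m.
ȳ = (P₁·3.533 + P₂·5.300)/(P₁+P₂) = 3.845 m.

3.84 m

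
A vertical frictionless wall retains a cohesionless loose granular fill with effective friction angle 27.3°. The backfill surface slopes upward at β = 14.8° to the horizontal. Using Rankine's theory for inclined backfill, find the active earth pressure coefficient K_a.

0.420

K_a = cos β · (cos β − √(cos²β − cos²φ)) / (cos β + √(cos²β − cos²φ)).
cos β = 0.9668, cos φ = 0.8886, √(cos²β − cos²φ) = 0.3809.
K_a = 0.9668 × (0.9668 − 0.3809)/(0.9668 + 0.3809) = 0.4203.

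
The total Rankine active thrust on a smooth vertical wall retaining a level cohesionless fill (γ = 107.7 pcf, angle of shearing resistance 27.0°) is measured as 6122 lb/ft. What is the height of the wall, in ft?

K_a = 0.3755. P_a = ½ K_a γ H² ⇒ H = √(2P_a/(K_a γ)).
H = √(2×6122/(0.3755×107.7)) = 17.40 ft.

17.4 ft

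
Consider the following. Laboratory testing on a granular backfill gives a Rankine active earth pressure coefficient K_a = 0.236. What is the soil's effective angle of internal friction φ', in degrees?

K_a = tan²(45° − φ/2) ⇒ 45° − φ/2 = arctan(√0.236) = 25.91°.
φ = 2(45° − 25.91°) = 38.18°.

38.2°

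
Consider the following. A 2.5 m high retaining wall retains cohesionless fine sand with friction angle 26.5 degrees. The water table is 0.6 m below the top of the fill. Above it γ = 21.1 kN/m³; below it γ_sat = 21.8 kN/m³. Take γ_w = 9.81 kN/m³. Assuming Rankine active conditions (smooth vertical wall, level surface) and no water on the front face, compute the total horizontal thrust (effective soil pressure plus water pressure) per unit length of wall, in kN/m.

36.7 kN/m

K_a = tan²(45° − φ/2) = 0.3829.
γ' = 21.8 − 9.81 = 11.99 kN/m³. Depth below WT = 1.9 m.
σ'_h at WT = K_a γ d_w = 4.848 kPa; at base = 4.848 + K_a γ' × 1.9 = 13.57 kPa.
P₁ (0–0.6 m) = ½×4.848×0.6 = 1.454. P₂ (0.6–2.5 m) = ½(4.848+13.57)×1.9 = 17.50.
P_w = ½ γ_w h₂² = 0.5×9.81×1.9² = 17.71. Total = 1.454+17.50+17.71 = 36.66 kN/m.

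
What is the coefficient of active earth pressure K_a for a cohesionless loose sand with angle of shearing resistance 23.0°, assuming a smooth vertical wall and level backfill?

0.438

K_a = (1 − sin φ)/(1 + sin φ) = (1 − sin 23.0°)/(1 + sin 23.0°) = 0.4381.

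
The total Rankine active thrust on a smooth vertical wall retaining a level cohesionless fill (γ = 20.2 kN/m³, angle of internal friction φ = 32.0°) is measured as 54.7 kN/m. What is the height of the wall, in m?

4.20 m

K_a = 0.3073. P_a = ½ K_a γ H² ⇒ H = √(2P_a/(K_a γ)).
H = √(2×54.7/(0.3073×20.2)) = 4.198 m.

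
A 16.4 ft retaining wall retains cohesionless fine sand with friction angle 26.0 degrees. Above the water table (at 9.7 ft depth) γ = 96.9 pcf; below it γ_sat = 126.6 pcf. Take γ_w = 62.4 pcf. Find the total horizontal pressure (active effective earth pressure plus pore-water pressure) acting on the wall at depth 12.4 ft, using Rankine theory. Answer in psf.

K_a = (1 − sin φ)/(1 + sin φ) = 0.3905.
γ' = 126.6 − 62.4 = 64.20 pcf.
Effective vertical stress at 12.4 ft: σ'_v = 96.9×9.7 + 64.20×2.70 = 1113 psf.
σ'_h = K_a σ'_v = 0.3905 × 1113 = 434.7 psf; u = γ_w × 2.70 = 168.5 psf.
Total σ_h = 434.7 + 168.5 = 603.2 psf.

603 psf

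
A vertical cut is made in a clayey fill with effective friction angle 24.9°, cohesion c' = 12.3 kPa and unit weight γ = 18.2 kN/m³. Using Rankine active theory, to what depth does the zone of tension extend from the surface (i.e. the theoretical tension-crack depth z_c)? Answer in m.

2.12 m

K_a = tan²(45° − 24.9°/2) = 0.4074; √K_a = 0.6383.
The active pressure is zero where K_a γ z = 2c√K_a, so z_c = 2c/(γ√K_a) = 2×12.3/(18.2×0.6383) = 2.118 m.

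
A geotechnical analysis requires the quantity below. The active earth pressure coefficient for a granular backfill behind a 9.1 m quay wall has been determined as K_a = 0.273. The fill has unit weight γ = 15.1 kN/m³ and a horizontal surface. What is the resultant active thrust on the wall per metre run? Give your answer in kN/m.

P = ½ K_a γ H² = 0.5 × 0.273 × 15.1 × 9.1² = 170.7 kN/m.

171 kN/m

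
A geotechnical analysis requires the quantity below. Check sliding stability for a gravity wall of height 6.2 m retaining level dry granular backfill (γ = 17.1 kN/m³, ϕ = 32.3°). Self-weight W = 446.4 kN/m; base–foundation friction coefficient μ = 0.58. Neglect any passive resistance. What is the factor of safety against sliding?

2.60

K_a = tan²(45° − 32.3°/2) = 0.3035.
P_a = ½K_aγH² = 0.5×0.3035×17.1×6.2² = 99.74 kN/m, acting at H/3 = 2.067 m above the base.
FS_sliding = μW / P_a = 0.58×446.4 / 99.74 = 2.596.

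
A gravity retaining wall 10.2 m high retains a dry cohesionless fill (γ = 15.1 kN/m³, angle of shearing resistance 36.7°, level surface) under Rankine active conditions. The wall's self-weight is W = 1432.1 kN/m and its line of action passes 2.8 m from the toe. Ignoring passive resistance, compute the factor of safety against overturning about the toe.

K_a = tan²(45° − 36.7°/2) = 0.2519.
P_a = ½K_aγH² = 0.5×0.2519×15.1×10.2² = 197.8 kN/m, acting at H/3 = 3.400 m above the base.
Overturning moment M_o = P_a × H/3 = 197.8 × 3.400 = 672.6.
Resisting moment M_r = W × 2.8 = 1432.1 × 2.8 = 4010.
FS_overturning = M_r/M_o = 4010/672.6 = 5.961.

5.96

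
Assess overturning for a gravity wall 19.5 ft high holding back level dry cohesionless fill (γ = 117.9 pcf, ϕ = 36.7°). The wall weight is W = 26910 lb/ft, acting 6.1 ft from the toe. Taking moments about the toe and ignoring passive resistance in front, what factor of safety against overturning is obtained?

K_a = tan²(45° − 36.7°/2) = 0.2519.
P_a = ½K_aγH² = 0.5×0.2519×117.9×19.5² = 5646 lb/ft, acting at H/3 = 6.500 ft above the base.
Overturning moment M_o = P_a × H/3 = 5646 × 6.500 = 36700.
Resisting moment M_r = W × 6.1 = 26910 × 6.1 = 164200.
FS_overturning = M_r/M_o = 164200/36700 = 4.473.

4.47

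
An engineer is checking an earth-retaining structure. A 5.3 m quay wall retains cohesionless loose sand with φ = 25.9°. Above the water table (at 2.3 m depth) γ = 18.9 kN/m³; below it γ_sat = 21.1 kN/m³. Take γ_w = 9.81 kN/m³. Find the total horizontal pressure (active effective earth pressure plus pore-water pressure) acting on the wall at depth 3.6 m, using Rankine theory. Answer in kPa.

35.5 kPa

K_a = (1 − sin φ)/(1 + sin φ) = 0.3920.
γ' = 21.1 − 9.81 = 11.29 kN/m³.
Effective vertical stress at 3.6 m: σ'_v = 18.9×2.3 + 11.29×1.30 = 58.15 kPa.
σ'_h = K_a σ'_v = 0.3920 × 58.15 = 22.79 kPa; u = γ_w × 1.30 = 12.75 kPa.
Total σ_h = 22.79 + 12.75 = 35.55 kPa.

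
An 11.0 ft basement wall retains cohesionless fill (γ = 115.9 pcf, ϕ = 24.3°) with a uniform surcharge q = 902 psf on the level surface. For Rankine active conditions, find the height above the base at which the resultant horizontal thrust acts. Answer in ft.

4.74 ft

K_a = 0.4169.
Triangular part P₁ = ½K_aγH² = 2923 at H/3 = 3.667 ft; rectangular part P₂ = K_a q H = 4137 at H/2 = 5.500 ft.
ȳ = (P₁·3.667 + P₂·5.500)/(P₁+P₂) = 4.741 ft.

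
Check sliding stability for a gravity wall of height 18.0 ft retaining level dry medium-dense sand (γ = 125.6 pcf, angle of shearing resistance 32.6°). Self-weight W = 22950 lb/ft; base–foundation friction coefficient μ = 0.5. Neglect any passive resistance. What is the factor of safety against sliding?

K_a = tan²(45° − 32.6°/2) = 0.2997.
P_a = ½K_aγH² = 0.5×0.2997×125.6×18.0² = 6099 lb/ft, acting at H/3 = 6.000 ft above the base.
FS_sliding = μW / P_a = 0.5×22950 / 6099 = 1.882.

1.88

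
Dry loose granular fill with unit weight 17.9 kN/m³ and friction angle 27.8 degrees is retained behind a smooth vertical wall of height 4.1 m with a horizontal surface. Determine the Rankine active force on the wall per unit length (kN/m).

54.7 kN/m

K_a = tan²(45° − φ/2) = 0.3639.
P_a = ½ K_a γ H² = 0.5 × 0.3639 × 17.9 × 4.1² = 54.75 kN/m.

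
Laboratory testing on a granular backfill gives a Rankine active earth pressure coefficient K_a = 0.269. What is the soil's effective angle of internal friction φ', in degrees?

35.2°

K_a = tan²(45° − φ/2) ⇒ 45° − φ/2 = arctan(√0.269) = 27.41°.
φ = 2(45° − 27.41°) = 35.17°.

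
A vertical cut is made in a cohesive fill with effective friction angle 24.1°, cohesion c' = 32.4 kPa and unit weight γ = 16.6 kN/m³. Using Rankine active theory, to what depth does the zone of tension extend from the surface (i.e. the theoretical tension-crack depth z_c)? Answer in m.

6.02 m

K_a = tan²(45° − 24.1°/2) = 0.4201; √K_a = 0.6482.
The active pressure is zero where K_a γ z = 2c√K_a, so z_c = 2c/(γ√K_a) = 2×32.4/(16.6×0.6482) = 6.023 m.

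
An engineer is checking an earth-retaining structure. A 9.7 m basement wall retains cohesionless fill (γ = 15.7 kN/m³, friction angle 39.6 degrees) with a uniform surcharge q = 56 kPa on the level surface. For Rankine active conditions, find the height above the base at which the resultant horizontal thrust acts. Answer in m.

3.92 m

K_a = 0.2214.
Triangular part P₁ = ½K_aγH² = 163.6 at H/3 = 3.233 m; rectangular part P₂ = K_a q H = 120.3 at H/2 = 4.850 m.
ȳ = (P₁·3.233 + P₂·4.850)/(P₁+P₂) = 3.918 m.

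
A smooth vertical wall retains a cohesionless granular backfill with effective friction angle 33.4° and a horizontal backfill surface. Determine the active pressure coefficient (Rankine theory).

K_a = tan²(45° − φ/2) = tan²(28.30°) = 0.2899.

0.290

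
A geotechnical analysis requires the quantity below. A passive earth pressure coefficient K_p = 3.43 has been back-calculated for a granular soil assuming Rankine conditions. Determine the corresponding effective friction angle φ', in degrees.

33.3°

K_p = (1+sin φ)/(1−sin φ) ⇒ sin φ = (K_p − 1)/(K_p + 1) = 0.5485.
φ = arcsin(0.5485) = 33.27°.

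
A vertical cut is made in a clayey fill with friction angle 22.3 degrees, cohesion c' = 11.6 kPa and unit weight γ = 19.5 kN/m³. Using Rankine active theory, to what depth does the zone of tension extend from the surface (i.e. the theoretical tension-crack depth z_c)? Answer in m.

K_a = tan²(45° − 22.3°/2) = 0.4498; √K_a = 0.6707.
The active pressure is zero where K_a γ z = 2c√K_a, so z_c = 2c/(γ√K_a) = 2×11.6/(19.5×0.6707) = 1.774 m.

1.77 m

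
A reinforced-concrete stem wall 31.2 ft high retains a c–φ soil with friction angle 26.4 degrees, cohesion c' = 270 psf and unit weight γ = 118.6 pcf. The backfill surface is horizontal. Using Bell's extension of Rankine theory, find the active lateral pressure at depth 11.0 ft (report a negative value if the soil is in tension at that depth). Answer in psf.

167 psf

K_a = (1 − sin φ)/(1 + sin φ) = 0.3844.
σ_a = K_a γ z − 2c√K_a = 0.3844×118.6×11.0 − 2×270×0.6200 = 166.7 psf.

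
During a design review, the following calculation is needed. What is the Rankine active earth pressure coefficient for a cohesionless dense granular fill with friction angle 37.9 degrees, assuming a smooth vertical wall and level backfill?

K_a = (1 − sin φ)/(1 + sin φ) = (1 − sin 37.9°)/(1 + sin 37.9°) = 0.2389.

0.239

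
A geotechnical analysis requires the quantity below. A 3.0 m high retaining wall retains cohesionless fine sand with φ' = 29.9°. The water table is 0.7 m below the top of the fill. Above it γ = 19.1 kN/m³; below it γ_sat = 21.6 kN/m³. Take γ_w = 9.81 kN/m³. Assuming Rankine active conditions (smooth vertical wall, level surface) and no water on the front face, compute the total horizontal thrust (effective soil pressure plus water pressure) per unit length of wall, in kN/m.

K_a = tan²(45° − φ/2) = 0.3347.
γ' = 21.6 − 9.81 = 11.79 kN/m³. Depth below WT = 2.3 m.
σ'_h at WT = K_a γ d_w = 4.475 kPa; at base = 4.475 + K_a γ' × 2.3 = 13.55 kPa.
P₁ (0–0.7 m) = ½×4.475×0.7 = 1.566. P₂ (0.7–3.0 m) = ½(4.475+13.55)×2.3 = 20.73.
P_w = ½ γ_w h₂² = 0.5×9.81×2.3² = 25.95. Total = 1.566+20.73+25.95 = 48.24 kN/m.

48.2 kN/m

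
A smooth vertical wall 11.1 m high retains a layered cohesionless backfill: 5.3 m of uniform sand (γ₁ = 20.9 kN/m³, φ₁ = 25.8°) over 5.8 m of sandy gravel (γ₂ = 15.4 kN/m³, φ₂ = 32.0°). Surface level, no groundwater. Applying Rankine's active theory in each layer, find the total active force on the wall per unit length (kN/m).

K_a1 = tan²(45°−25.8°/2) = 0.3935; K_a2 = tan²(45°−32.0°/2) = 0.3073.
Layer 1: σ at base = K_a1 γ₁ h₁ = 43.59 kPa; P₁ = ½×43.59×5.3 = 115.5.
Layer 2: σ_v at top = γ₁h₁ = 110.8; σ_h top = K_a2×110.8 = 34.04; σ_h base = K_a2×(110.8+15.4×5.8) = 61.48.
P₂ = ½(34.04+61.48)×5.8 = 277.0. Total P_a = 115.5+277.0 = 392.5 kN/m.

393 kN/m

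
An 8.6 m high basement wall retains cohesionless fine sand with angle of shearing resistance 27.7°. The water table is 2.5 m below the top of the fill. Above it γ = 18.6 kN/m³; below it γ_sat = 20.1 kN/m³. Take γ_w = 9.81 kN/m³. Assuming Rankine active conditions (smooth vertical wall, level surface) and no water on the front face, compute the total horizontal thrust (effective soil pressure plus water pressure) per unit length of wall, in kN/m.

377 kN/m

K_a = tan²(45° − φ/2) = 0.3653.
γ' = 20.1 − 9.81 = 10.29 kN/m³. Depth below WT = 6.1 m.
σ'_h at WT = K_a γ d_w = 16.99 kPa; at base = 16.99 + K_a γ' × 6.1 = 39.92 kPa.
P₁ (0–2.5 m) = ½×16.99×2.5 = 21.24. P₂ (2.5–8.6 m) = ½(16.99+39.92)×6.1 = 173.6.
P_w = ½ γ_w h₂² = 0.5×9.81×6.1² = 182.5. Total = 21.24+173.6+182.5 = 377.3 kN/m.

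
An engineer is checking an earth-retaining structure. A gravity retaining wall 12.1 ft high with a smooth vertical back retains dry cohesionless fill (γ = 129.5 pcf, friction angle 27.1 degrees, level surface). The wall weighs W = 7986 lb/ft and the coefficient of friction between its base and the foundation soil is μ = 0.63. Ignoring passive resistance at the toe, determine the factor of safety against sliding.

K_a = tan²(45° − 27.1°/2) = 0.3741.
P_a = ½K_aγH² = 0.5×0.3741×129.5×12.1² = 3546 lb/ft, acting at H/3 = 4.033 ft above the base.
FS_sliding = μW / P_a = 0.63×7986 / 3546 = 1.419.

1.42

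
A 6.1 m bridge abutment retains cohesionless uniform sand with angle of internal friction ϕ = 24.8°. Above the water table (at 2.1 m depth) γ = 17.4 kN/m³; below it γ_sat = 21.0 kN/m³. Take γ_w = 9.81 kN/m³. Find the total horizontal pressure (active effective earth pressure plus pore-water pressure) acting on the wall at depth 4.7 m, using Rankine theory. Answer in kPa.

52.3 kPa

K_a = (1 − sin φ)/(1 + sin φ) = 0.4090.
γ' = 21.0 − 9.81 = 11.19 kN/m³.
Effective vertical stress at 4.7 m: σ'_v = 17.4×2.1 + 11.19×2.60 = 65.63 kPa.
σ'_h = K_a σ'_v = 0.4090 × 65.63 = 26.84 kPa; u = γ_w × 2.60 = 25.51 kPa.
Total σ_h = 26.84 + 25.51 = 52.35 kPa.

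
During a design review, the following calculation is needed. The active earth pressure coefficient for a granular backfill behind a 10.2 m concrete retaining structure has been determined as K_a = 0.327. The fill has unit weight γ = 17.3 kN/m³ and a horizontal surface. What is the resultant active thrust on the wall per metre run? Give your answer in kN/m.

P = ½ K_a γ H² = 0.5 × 0.327 × 17.3 × 10.2² = 294.3 kN/m.

294 kN/m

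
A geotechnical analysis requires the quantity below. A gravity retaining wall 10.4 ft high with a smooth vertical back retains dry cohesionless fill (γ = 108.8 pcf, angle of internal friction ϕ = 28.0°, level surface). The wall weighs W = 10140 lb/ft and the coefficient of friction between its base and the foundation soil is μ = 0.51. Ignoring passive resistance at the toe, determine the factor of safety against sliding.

K_a = tan²(45° − 28.0°/2) = 0.3610.
P_a = ½K_aγH² = 0.5×0.3610×108.8×10.4² = 2124 lb/ft, acting at H/3 = 3.467 ft above the base.
FS_sliding = μW / P_a = 0.51×10140 / 2124 = 2.434.

2.43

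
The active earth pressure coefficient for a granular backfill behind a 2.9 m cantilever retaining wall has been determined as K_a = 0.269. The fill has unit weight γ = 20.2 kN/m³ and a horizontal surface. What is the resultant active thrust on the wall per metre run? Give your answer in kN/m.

22.8 kN/m

P = ½ K_a γ H² = 0.5 × 0.269 × 20.2 × 2.9² = 22.85 kN/m.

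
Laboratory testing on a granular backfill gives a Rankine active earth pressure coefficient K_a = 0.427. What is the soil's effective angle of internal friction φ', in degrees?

K_a = tan²(45° − φ/2) ⇒ 45° − φ/2 = arctan(√0.427) = 33.16°.
φ = 2(45° − 33.16°) = 23.67°.

23.7°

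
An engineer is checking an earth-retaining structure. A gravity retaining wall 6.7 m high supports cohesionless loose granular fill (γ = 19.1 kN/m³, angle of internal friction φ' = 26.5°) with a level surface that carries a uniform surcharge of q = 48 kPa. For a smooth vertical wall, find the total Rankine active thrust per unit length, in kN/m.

287 kN/m

K_a = tan²(45° − φ/2) = 0.3829.
Soil triangle: ½ K_a γ H² = 0.5×0.3829×19.1×6.7² = 164.2 kN/m.
Surcharge rectangle: K_a q H = 0.3829×48×6.7 = 123.2 kN/m.
Total = 164.2 + 123.2 = 287.3 kN/m.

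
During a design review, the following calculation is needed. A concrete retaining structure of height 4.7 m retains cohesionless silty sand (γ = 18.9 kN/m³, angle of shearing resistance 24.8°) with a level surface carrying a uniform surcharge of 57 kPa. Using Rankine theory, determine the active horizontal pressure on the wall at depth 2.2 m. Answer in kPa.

K_a = (1 − sin φ)/(1 + sin φ) = 0.4090.
σ_v = γz + q = 18.9 × 2.2 + 57 = 98.58 kPa.
σ_h = K_a σ_v = 0.4090 × 98.58 = 40.32 kPa.

40.3 kPa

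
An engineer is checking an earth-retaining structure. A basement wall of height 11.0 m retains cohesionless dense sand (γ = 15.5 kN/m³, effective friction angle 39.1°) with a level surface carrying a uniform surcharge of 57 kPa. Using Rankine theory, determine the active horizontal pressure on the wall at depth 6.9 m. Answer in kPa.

37.1 kPa

K_a = (1 − sin φ)/(1 + sin φ) = 0.2265.
σ_v = γz + q = 15.5 × 6.9 + 57 = 163.9 kPa.
σ_h = K_a σ_v = 0.2265 × 163.9 = 37.13 kPa.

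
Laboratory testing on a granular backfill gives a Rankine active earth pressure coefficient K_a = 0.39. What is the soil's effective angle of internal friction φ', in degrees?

26.0°

K_a = tan²(45° − φ/2) ⇒ 45° − φ/2 = arctan(√0.39) = 31.98°.
φ = 2(45° − 31.98°) = 26.03°.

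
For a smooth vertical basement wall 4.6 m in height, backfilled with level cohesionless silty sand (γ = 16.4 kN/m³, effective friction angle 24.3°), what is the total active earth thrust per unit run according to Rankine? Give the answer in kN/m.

K_a = tan²(45° − φ/2) = 0.4169.
P_a = ½ K_a γ H² = 0.5 × 0.4169 × 16.4 × 4.6² = 72.34 kN/m.

72.3 kN/m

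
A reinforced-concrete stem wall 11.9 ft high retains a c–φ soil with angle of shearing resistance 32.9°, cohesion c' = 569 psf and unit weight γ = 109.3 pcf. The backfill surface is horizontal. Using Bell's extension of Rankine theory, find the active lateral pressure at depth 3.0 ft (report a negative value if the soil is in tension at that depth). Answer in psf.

K_a = (1 − sin φ)/(1 + sin φ) = 0.2960.
σ_a = K_a γ z − 2c√K_a = 0.2960×109.3×3.0 − 2×569×0.5441 = -522.1 psf.

-522 psf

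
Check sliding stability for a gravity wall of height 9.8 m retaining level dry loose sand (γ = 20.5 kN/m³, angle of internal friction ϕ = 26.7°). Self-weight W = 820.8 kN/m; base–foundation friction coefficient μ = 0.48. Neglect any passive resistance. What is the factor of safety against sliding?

1.05

K_a = tan²(45° − 26.7°/2) = 0.3800.
P_a = ½K_aγH² = 0.5×0.3800×20.5×9.8² = 374.0 kN/m, acting at H/3 = 3.267 m above the base.
FS_sliding = μW / P_a = 0.48×820.8 / 374.0 = 1.053.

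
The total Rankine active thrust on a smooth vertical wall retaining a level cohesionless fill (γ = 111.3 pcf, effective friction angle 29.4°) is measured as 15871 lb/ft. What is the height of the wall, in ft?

28.9 ft

K_a = 0.3415. P_a = ½ K_a γ H² ⇒ H = √(2P_a/(K_a γ)).
H = √(2×15871/(0.3415×111.3)) = 28.90 ft.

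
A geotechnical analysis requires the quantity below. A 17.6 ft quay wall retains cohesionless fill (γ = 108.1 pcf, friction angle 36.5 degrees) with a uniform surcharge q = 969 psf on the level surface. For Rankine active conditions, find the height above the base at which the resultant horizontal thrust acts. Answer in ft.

K_a = 0.2541.
Triangular part P₁ = ½K_aγH² = 4254 at H/3 = 5.867 ft; rectangular part P₂ = K_a q H = 4333 at H/2 = 8.800 ft.
ȳ = (P₁·5.867 + P₂·8.800)/(P₁+P₂) = 7.347 ft.

7.35 ft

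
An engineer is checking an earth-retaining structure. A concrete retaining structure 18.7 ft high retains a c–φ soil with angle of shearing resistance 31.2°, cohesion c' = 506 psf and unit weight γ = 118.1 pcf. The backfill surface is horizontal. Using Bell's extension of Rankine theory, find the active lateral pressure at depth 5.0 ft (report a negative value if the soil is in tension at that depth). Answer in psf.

-383 psf

K_a = (1 − sin φ)/(1 + sin φ) = 0.3175.
σ_a = K_a γ z − 2c√K_a = 0.3175×118.1×5.0 − 2×506×0.5635 = -382.7 psf.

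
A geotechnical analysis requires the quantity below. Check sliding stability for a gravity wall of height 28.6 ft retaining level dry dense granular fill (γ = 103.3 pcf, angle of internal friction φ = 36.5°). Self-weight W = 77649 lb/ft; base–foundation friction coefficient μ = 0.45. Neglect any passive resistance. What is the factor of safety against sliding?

3.26

K_a = tan²(45° − 36.5°/2) = 0.2541.
P_a = ½K_aγH² = 0.5×0.2541×103.3×28.6² = 10730 lb/ft, acting at H/3 = 9.533 ft above the base.
FS_sliding = μW / P_a = 0.45×77649 / 10730 = 3.255.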